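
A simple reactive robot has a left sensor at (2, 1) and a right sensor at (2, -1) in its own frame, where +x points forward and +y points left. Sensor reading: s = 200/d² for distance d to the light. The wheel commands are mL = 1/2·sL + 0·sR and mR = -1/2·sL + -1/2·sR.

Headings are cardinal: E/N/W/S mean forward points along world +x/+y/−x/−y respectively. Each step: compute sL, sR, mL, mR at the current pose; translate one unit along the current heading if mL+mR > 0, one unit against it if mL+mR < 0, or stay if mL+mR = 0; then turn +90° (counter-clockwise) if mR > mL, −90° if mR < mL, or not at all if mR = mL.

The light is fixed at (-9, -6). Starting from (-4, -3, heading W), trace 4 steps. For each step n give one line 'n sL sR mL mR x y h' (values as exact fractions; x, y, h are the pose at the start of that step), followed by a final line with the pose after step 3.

n=0: pose=(-4,-3,W); sL=200/13, sR=8; mL=100/13, mR=-152/13; mL+mR=-4 → advance -1; mR−mL=-252/13 → turn -1·90°
n=1: pose=(-3,-3,N); sL=4, sR=100/37; mL=2, mR=-124/37; mL+mR=-50/37 → advance -1; mR−mL=-198/37 → turn -1·90°
n=2: pose=(-3,-4,E); sL=200/73, sR=40/13; mL=100/73, mR=-2760/949; mL+mR=-20/13 → advance -1; mR−mL=-4060/949 → turn -1·90°
n=3: pose=(-4,-4,S); sL=50/9, sR=25/2; mL=25/9, mR=-325/36; mL+mR=-25/4 → advance -1; mR−mL=-425/36 → turn -1·90°

0 200/13 8 100/13 -152/13 -4 -3 W
1 4 100/37 2 -124/37 -3 -3 N
2 200/73 40/13 100/73 -2760/949 -3 -4 E
3 50/9 25/2 25/9 -325/36 -4 -4 S
final -4 -3 W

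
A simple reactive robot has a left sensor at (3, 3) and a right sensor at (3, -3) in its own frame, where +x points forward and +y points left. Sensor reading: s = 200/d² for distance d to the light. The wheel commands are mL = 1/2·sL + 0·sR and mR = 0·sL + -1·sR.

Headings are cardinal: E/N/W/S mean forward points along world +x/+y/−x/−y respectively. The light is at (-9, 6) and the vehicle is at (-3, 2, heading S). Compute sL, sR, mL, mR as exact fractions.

20/13 100/29 10/13 -100/29

left sensor world pos  = (0, -1); dL² = 130
right sensor world pos = (-6, -1); dR² = 58
sL = 200/130 = 20/13
sR = 200/58 = 100/29
mL = 1/2·sL + 0·sR = 10/13
mR = 0·sL + -1·sR = -100/29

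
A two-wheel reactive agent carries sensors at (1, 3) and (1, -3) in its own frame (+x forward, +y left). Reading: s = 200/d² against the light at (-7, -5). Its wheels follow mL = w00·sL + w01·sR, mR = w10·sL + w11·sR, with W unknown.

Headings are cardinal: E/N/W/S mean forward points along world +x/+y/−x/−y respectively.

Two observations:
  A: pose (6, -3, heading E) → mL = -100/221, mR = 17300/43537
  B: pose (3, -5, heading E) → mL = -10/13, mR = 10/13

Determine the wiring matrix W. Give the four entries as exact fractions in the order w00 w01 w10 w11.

-1/2 0 1 -1/2

obs A: pose=(6,-3,E) → sL=200/221, sR=200/197, mL=-100/221, mR=17300/43537
obs B: pose=(3,-5,E) → sL=20/13, sR=20/13, mL=-10/13, mR=10/13
sensor matrix S = [[200/221, 200/197], [20/13, 20/13]]; det S = -96000/565981
solve [mL_A; mL_B] = S·[w00; w01] and [mR_A; mR_B] = S·[w10; w11]:
  w00 = -1/2, w01 = 0, w10 = 1, w11 = -1/2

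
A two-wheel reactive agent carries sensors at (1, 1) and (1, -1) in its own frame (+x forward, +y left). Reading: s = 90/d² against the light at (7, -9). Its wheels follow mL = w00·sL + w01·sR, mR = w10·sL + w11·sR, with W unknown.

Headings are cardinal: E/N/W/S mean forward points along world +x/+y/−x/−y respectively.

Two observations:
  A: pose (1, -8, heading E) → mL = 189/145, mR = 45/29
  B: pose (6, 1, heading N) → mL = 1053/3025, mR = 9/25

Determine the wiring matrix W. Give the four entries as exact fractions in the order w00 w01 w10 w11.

obs A: pose=(1,-8,E) → sL=90/29, sR=18/5, mL=189/145, mR=45/29
obs B: pose=(6,1,N) → sL=18/25, sR=90/121, mL=1053/3025, mR=9/25
sensor matrix S = [[90/29, 18/5], [18/25, 90/121]]; det S = -124416/438625
solve [mL_A; mL_B] = S·[w00; w01] and [mR_A; mR_B] = S·[w10; w11]:
  w00 = 1, w01 = -1/2, w10 = 1/2, w11 = 0

1 -1/2 1/2 0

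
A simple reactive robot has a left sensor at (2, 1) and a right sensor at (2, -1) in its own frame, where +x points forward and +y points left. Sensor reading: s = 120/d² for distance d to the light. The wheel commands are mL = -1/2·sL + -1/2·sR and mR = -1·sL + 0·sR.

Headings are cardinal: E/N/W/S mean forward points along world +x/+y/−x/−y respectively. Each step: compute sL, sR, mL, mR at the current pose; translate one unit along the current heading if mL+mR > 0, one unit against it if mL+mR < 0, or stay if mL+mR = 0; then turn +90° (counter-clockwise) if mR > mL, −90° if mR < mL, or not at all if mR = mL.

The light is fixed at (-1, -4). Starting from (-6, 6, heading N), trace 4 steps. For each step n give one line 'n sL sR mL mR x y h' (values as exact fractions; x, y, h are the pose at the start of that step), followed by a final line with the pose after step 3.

n=0: pose=(-6,6,N); sL=2/3, sR=3/4; mL=-17/24, mR=-2/3; mL+mR=-11/8 → advance -1; mR−mL=1/24 → turn +1·90°
n=1: pose=(-6,5,W); sL=120/113, sR=120/149; mL=-15720/16837, mR=-120/113; mL+mR=-33600/16837 → advance -1; mR−mL=-2160/16837 → turn -1·90°
n=2: pose=(-5,5,N); sL=60/73, sR=12/13; mL=-828/949, mR=-60/73; mL+mR=-1608/949 → advance -1; mR−mL=48/949 → turn +1·90°
n=3: pose=(-5,4,W); sL=24/17, sR=40/39; mL=-808/663, mR=-24/17; mL+mR=-1744/663 → advance -1; mR−mL=-128/663 → turn -1·90°

0 2/3 3/4 -17/24 -2/3 -6 6 N
1 120/113 120/149 -15720/16837 -120/113 -6 5 W
2 60/73 12/13 -828/949 -60/73 -5 5 N
3 24/17 40/39 -808/663 -24/17 -5 4 W
final -4 4 N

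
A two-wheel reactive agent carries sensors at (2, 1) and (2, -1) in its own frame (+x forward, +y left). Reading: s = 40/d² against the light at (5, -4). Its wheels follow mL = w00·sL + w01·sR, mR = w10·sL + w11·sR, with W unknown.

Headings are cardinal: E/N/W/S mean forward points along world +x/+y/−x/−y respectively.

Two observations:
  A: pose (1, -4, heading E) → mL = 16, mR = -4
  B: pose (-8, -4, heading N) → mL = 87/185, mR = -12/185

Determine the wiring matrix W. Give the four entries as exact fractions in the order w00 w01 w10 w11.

1 1 -1 1/2

obs A: pose=(1,-4,E) → sL=8, sR=8, mL=16, mR=-4
obs B: pose=(-8,-4,N) → sL=1/5, sR=10/37, mL=87/185, mR=-12/185
sensor matrix S = [[8, 8], [1/5, 10/37]]; det S = 104/185
solve [mL_A; mL_B] = S·[w00; w01] and [mR_A; mR_B] = S·[w10; w11]:
  w00 = 1, w01 = 1, w10 = -1, w11 = 1/2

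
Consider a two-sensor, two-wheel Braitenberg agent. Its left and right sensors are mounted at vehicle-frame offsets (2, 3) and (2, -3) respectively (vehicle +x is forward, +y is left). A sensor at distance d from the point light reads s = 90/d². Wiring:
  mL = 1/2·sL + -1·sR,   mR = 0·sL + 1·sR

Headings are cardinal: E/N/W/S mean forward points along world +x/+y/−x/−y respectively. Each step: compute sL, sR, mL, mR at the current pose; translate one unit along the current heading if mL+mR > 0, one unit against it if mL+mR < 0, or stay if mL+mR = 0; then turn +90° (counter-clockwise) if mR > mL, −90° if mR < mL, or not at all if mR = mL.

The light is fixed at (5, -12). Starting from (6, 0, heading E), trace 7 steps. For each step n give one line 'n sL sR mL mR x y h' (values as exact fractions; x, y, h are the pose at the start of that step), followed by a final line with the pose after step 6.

0 5/13 1 -21/26 1 6 0 E
1 90/197 90/221 -7785/43537 90/221 7 0 N
2 9/10 45/128 63/640 45/128 7 1 W
3 90/137 18/25 -1341/3425 18/25 6 1 S
4 5/13 1 -21/26 1 6 0 E
5 90/197 90/221 -7785/43537 90/221 7 0 N
6 9/10 45/128 63/640 45/128 7 1 W
final 6 1 S

n=0: pose=(6,0,E); sL=5/13, sR=1; mL=-21/26, mR=1; mL+mR=5/26 → advance +1; mR−mL=47/26 → turn +1·90°
n=1: pose=(7,0,N); sL=90/197, sR=90/221; mL=-7785/43537, mR=90/221; mL+mR=45/197 → advance +1; mR−mL=25515/43537 → turn +1·90°
n=2: pose=(7,1,W); sL=9/10, sR=45/128; mL=63/640, mR=45/128; mL+mR=9/20 → advance +1; mR−mL=81/320 → turn +1·90°
n=3: pose=(6,1,S); sL=90/137, sR=18/25; mL=-1341/3425, mR=18/25; mL+mR=45/137 → advance +1; mR−mL=3807/3425 → turn +1·90°
n=4: pose=(6,0,E); sL=5/13, sR=1; mL=-21/26, mR=1; mL+mR=5/26 → advance +1; mR−mL=47/26 → turn +1·90°
n=5: pose=(7,0,N); sL=90/197, sR=90/221; mL=-7785/43537, mR=90/221; mL+mR=45/197 → advance +1; mR−mL=25515/43537 → turn +1·90°
n=6: pose=(7,1,W); sL=9/10, sR=45/128; mL=63/640, mR=45/128; mL+mR=9/20 → advance +1; mR−mL=81/320 → turn +1·90°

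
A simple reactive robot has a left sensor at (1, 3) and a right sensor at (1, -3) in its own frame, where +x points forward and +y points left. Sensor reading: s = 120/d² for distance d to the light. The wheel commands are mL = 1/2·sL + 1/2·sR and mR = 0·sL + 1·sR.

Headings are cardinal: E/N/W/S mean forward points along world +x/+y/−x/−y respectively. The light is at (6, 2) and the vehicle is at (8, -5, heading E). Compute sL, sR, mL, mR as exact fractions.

24/5 120/109 1608/545 120/109

left sensor world pos  = (9, -2); dL² = 25
right sensor world pos = (9, -8); dR² = 109
sL = 120/25 = 24/5
sR = 120/109 = 120/109
mL = 1/2·sL + 1/2·sR = 1608/545
mR = 0·sL + 1·sR = 120/109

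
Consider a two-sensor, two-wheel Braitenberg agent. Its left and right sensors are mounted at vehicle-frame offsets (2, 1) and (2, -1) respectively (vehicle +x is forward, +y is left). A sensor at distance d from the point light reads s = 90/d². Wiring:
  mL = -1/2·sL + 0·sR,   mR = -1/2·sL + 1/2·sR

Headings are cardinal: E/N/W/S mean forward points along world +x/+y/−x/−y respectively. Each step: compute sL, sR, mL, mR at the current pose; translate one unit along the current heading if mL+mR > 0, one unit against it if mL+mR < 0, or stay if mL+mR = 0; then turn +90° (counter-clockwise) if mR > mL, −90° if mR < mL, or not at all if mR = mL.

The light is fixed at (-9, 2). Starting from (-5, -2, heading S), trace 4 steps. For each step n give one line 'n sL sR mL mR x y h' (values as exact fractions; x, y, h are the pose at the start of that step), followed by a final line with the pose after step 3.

n=0: pose=(-5,-2,S); sL=90/61, sR=2; mL=-45/61, mR=16/61; mL+mR=-29/61 → advance -1; mR−mL=1 → turn +1·90°
n=1: pose=(-5,-1,E); sL=9/4, sR=45/26; mL=-9/8, mR=-27/104; mL+mR=-18/13 → advance -1; mR−mL=45/52 → turn +1·90°
n=2: pose=(-6,-1,N); sL=18, sR=90/17; mL=-9, mR=-108/17; mL+mR=-261/17 → advance -1; mR−mL=45/17 → turn +1·90°
n=3: pose=(-6,-2,W); sL=45/13, sR=9; mL=-45/26, mR=36/13; mL+mR=27/26 → advance +1; mR−mL=9/2 → turn +1·90°

0 90/61 2 -45/61 16/61 -5 -2 S
1 9/4 45/26 -9/8 -27/104 -5 -1 E
2 18 90/17 -9 -108/17 -6 -1 N
3 45/13 9 -45/26 36/13 -6 -2 W
final -7 -2 S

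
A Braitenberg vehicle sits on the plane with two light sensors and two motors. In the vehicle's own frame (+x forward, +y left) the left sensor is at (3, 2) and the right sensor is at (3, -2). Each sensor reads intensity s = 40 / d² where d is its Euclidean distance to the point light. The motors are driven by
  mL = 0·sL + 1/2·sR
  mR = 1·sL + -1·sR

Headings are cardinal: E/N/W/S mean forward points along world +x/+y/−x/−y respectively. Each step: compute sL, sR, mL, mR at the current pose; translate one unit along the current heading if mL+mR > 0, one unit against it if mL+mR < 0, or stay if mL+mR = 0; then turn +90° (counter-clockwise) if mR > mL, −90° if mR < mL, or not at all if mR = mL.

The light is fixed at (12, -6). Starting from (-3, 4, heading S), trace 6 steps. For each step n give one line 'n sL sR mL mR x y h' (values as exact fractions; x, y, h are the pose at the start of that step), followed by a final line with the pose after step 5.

n=0: pose=(-3,4,S); sL=20/109, sR=20/169; mL=10/169, mR=1200/18421; mL+mR=2290/18421 → advance +1; mR−mL=110/18421 → turn +1·90°
n=1: pose=(-3,3,E); sL=8/53, sR=40/193; mL=20/193, mR=-576/10229; mL+mR=484/10229 → advance +1; mR−mL=-1636/10229 → turn -1·90°
n=2: pose=(-2,3,S); sL=2/9, sR=10/73; mL=5/73, mR=56/657; mL+mR=101/657 → advance +1; mR−mL=11/657 → turn +1·90°
n=3: pose=(-2,2,E); sL=40/221, sR=40/157; mL=20/157, mR=-2560/34697; mL+mR=1860/34697 → advance +1; mR−mL=-6980/34697 → turn -1·90°
n=4: pose=(-1,2,S); sL=20/73, sR=4/25; mL=2/25, mR=208/1825; mL+mR=354/1825 → advance +1; mR−mL=62/1825 → turn +1·90°
n=5: pose=(-1,1,E); sL=40/181, sR=8/25; mL=4/25, mR=-448/4525; mL+mR=276/4525 → advance +1; mR−mL=-1172/4525 → turn -1·90°

0 20/109 20/169 10/169 1200/18421 -3 4 S
1 8/53 40/193 20/193 -576/10229 -3 3 E
2 2/9 10/73 5/73 56/657 -2 3 S
3 40/221 40/157 20/157 -2560/34697 -2 2 E
4 20/73 4/25 2/25 208/1825 -1 2 S
5 40/181 8/25 4/25 -448/4525 -1 1 E
final 0 1 S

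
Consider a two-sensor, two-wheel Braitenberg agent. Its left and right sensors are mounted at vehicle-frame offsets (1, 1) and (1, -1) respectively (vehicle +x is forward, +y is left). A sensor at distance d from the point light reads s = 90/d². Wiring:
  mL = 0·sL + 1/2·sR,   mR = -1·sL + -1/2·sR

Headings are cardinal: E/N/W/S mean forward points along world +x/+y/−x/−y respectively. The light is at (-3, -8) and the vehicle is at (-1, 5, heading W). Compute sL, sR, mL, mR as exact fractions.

18/29 90/197 45/197 -4851/5713

left sensor world pos  = (-2, 4); dL² = 145
right sensor world pos = (-2, 6); dR² = 197
sL = 90/145 = 18/29
sR = 90/197 = 90/197
mL = 0·sL + 1/2·sR = 45/197
mR = -1·sL + -1/2·sR = -4851/5713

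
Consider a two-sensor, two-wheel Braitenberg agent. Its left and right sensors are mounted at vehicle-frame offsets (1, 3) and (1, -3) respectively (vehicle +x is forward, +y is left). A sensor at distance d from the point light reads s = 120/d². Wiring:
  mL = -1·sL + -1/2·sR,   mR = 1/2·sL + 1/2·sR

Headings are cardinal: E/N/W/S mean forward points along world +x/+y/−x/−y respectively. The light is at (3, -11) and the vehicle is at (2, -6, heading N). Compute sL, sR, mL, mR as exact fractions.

30/13 3 -99/26 69/26

left sensor world pos  = (-1, -5); dL² = 52
right sensor world pos = (5, -5); dR² = 40
sL = 120/52 = 30/13
sR = 120/40 = 3
mL = -1·sL + -1/2·sR = -99/26
mR = 1/2·sL + 1/2·sR = 69/26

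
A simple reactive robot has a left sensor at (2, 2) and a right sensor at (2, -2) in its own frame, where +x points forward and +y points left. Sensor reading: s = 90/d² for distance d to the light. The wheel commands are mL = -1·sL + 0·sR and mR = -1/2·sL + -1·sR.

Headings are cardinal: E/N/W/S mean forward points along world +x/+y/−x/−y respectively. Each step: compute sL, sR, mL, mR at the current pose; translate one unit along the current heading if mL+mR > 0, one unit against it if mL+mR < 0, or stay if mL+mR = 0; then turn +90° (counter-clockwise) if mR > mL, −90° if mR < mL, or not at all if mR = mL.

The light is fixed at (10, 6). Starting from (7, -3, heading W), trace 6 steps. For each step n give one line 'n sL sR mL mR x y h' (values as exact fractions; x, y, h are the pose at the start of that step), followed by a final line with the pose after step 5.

n=0: pose=(7,-3,W); sL=45/73, sR=45/37; mL=-45/73, mR=-8235/5402; mL+mR=-11565/5402 → advance -1; mR−mL=-4905/5402 → turn -1·90°
n=1: pose=(8,-3,N); sL=18/13, sR=90/49; mL=-18/13, mR=-1611/637; mL+mR=-2493/637 → advance -1; mR−mL=-729/637 → turn -1·90°
n=2: pose=(8,-4,E); sL=45/32, sR=5/8; mL=-45/32, mR=-85/64; mL+mR=-175/64 → advance -1; mR−mL=5/64 → turn +1·90°
n=3: pose=(7,-4,N); sL=90/89, sR=18/13; mL=-90/89, mR=-2187/1157; mL+mR=-3357/1157 → advance -1; mR−mL=-1017/1157 → turn -1·90°
n=4: pose=(7,-5,E); sL=45/41, sR=9/17; mL=-45/41, mR=-1503/1394; mL+mR=-3033/1394 → advance -1; mR−mL=27/1394 → turn +1·90°
n=5: pose=(6,-5,N); sL=10/13, sR=18/17; mL=-10/13, mR=-319/221; mL+mR=-489/221 → advance -1; mR−mL=-149/221 → turn -1·90°

0 45/73 45/37 -45/73 -8235/5402 7 -3 W
1 18/13 90/49 -18/13 -1611/637 8 -3 N
2 45/32 5/8 -45/32 -85/64 8 -4 E
3 90/89 18/13 -90/89 -2187/1157 7 -4 N
4 45/41 9/17 -45/41 -1503/1394 7 -5 E
5 10/13 18/17 -10/13 -319/221 6 -5 N
final 6 -6 E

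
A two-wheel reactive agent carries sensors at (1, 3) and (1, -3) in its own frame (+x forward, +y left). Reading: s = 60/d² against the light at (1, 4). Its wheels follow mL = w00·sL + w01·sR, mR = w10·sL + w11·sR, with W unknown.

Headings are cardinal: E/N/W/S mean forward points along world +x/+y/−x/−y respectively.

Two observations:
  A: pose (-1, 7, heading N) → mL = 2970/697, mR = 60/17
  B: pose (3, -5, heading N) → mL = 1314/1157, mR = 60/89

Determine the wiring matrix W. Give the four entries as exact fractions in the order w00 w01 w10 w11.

1/2 1 0 1

obs A: pose=(-1,7,N) → sL=60/41, sR=60/17, mL=2970/697, mR=60/17
obs B: pose=(3,-5,N) → sL=12/13, sR=60/89, mL=1314/1157, mR=60/89
sensor matrix S = [[60/41, 60/17], [12/13, 60/89]]; det S = -1831680/806429
solve [mL_A; mL_B] = S·[w00; w01] and [mR_A; mR_B] = S·[w10; w11]:
  w00 = 1/2, w01 = 1, w10 = 0, w11 = 1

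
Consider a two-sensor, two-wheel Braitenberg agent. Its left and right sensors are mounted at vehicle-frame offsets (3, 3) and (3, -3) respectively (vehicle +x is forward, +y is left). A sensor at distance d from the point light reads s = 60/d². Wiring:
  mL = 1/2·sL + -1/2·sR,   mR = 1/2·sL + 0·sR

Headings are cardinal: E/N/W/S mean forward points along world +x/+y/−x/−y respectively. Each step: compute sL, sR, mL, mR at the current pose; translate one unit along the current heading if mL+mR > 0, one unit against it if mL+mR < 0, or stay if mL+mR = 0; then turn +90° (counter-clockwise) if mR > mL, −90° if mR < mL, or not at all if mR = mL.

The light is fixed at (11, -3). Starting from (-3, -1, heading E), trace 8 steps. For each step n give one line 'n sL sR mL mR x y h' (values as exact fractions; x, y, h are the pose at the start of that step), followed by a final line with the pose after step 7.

n=0: pose=(-3,-1,E); sL=30/73, sR=30/61; mL=-180/4453, mR=15/73; mL+mR=735/4453 → advance +1; mR−mL=15/61 → turn +1·90°
n=1: pose=(-2,-1,N); sL=60/281, sR=12/25; mL=-936/7025, mR=30/281; mL+mR=-186/7025 → advance -1; mR−mL=6/25 → turn +1·90°
n=2: pose=(-2,-2,W); sL=3/13, sR=15/68; mL=9/1768, mR=3/26; mL+mR=213/1768 → advance +1; mR−mL=15/136 → turn +1·90°
n=3: pose=(-3,-2,S); sL=12/25, sR=60/293; mL=1008/7325, mR=6/25; mL+mR=2766/7325 → advance +1; mR−mL=30/293 → turn +1·90°
n=4: pose=(-3,-3,E); sL=6/13, sR=6/13; mL=0, mR=3/13; mL+mR=3/13 → advance +1; mR−mL=3/13 → turn +1·90°
n=5: pose=(-2,-3,N); sL=12/53, sR=60/109; mL=-936/5777, mR=6/53; mL+mR=-282/5777 → advance -1; mR−mL=30/109 → turn +1·90°
n=6: pose=(-2,-4,W); sL=15/68, sR=3/13; mL=-9/1768, mR=15/136; mL+mR=93/884 → advance +1; mR−mL=3/26 → turn +1·90°
n=7: pose=(-3,-4,S); sL=60/137, sR=12/61; mL=1008/8357, mR=30/137; mL+mR=2838/8357 → advance +1; mR−mL=6/61 → turn +1·90°

0 30/73 30/61 -180/4453 15/73 -3 -1 E
1 60/281 12/25 -936/7025 30/281 -2 -1 N
2 3/13 15/68 9/1768 3/26 -2 -2 W
3 12/25 60/293 1008/7325 6/25 -3 -2 S
4 6/13 6/13 0 3/13 -3 -3 E
5 12/53 60/109 -936/5777 6/53 -2 -3 N
6 15/68 3/13 -9/1768 15/136 -2 -4 W
7 60/137 12/61 1008/8357 30/137 -3 -4 S
final -3 -5 E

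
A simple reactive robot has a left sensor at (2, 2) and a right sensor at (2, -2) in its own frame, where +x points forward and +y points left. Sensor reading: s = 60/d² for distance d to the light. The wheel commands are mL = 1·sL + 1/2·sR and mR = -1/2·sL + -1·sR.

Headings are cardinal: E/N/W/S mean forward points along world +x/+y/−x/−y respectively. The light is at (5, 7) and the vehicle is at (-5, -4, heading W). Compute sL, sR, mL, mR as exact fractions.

60/313 4/15 1526/4695 -1702/4695

left sensor world pos  = (-7, -6); dL² = 313
right sensor world pos = (-7, -2); dR² = 225
sL = 60/313 = 60/313
sR = 60/225 = 4/15
mL = 1·sL + 1/2·sR = 1526/4695
mR = -1/2·sL + -1·sR = -1702/4695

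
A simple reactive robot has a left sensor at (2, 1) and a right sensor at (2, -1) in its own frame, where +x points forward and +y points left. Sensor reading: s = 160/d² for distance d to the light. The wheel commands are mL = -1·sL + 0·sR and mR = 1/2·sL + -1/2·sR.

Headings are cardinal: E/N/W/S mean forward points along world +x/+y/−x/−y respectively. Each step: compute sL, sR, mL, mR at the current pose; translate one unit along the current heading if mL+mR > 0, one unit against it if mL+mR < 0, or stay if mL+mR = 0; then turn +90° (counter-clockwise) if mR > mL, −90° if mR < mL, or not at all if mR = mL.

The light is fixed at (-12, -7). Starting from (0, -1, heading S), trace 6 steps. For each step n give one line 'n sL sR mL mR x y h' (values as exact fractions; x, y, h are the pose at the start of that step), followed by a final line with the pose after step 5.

n=0: pose=(0,-1,S); sL=32/37, sR=160/137; mL=-32/37, mR=-768/5069; mL+mR=-5152/5069 → advance -1; mR−mL=3616/5069 → turn +1·90°
n=1: pose=(0,0,E); sL=8/13, sR=20/29; mL=-8/13, mR=-14/377; mL+mR=-246/377 → advance -1; mR−mL=218/377 → turn +1·90°
n=2: pose=(-1,0,N); sL=160/181, sR=32/45; mL=-160/181, mR=704/8145; mL+mR=-6496/8145 → advance -1; mR−mL=7904/8145 → turn +1·90°
n=3: pose=(-1,-1,W); sL=80/53, sR=16/13; mL=-80/53, mR=96/689; mL+mR=-944/689 → advance -1; mR−mL=1136/689 → turn +1·90°
n=4: pose=(0,-1,S); sL=32/37, sR=160/137; mL=-32/37, mR=-768/5069; mL+mR=-5152/5069 → advance -1; mR−mL=3616/5069 → turn +1·90°
n=5: pose=(0,0,E); sL=8/13, sR=20/29; mL=-8/13, mR=-14/377; mL+mR=-246/377 → advance -1; mR−mL=218/377 → turn +1·90°

0 32/37 160/137 -32/37 -768/5069 0 -1 S
1 8/13 20/29 -8/13 -14/377 0 0 E
2 160/181 32/45 -160/181 704/8145 -1 0 N
3 80/53 16/13 -80/53 96/689 -1 -1 W
4 32/37 160/137 -32/37 -768/5069 0 -1 S
5 8/13 20/29 -8/13 -14/377 0 0 E
final -1 0 N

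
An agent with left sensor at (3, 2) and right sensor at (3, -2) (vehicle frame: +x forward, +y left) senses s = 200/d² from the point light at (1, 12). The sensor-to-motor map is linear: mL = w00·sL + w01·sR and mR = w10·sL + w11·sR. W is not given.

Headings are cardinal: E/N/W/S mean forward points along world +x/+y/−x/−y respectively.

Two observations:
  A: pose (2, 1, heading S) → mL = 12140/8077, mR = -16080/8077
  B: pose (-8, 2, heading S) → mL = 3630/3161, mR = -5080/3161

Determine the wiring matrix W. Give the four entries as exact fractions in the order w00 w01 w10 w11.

obs A: pose=(2,1,S) → sL=40/41, sR=200/197, mL=12140/8077, mR=-16080/8077
obs B: pose=(-8,2,S) → sL=100/109, sR=20/29, mL=3630/3161, mR=-5080/3161
sensor matrix S = [[40/41, 200/197], [100/109, 20/29]]; det S = -6601600/25531397
solve [mL_A; mL_B] = S·[w00; w01] and [mR_A; mR_B] = S·[w10; w11]:
  w00 = 1/2, w01 = 1, w10 = -1, w11 = -1

1/2 1 -1 -1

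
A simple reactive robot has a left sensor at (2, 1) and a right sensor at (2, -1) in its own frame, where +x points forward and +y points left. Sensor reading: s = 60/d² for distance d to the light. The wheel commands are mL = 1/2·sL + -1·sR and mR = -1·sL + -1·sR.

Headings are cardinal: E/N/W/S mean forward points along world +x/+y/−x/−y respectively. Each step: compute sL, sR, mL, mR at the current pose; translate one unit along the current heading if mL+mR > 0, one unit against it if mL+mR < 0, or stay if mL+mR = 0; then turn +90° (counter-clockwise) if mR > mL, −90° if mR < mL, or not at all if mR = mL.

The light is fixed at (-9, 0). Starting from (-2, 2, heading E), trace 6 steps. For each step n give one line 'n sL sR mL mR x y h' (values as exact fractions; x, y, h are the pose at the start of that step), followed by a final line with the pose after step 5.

0 2/3 30/41 -49/123 -172/123 -2 2 E
1 60/49 12/5 -438/245 -888/245 -3 2 S
2 3 15/8 -3/8 -39/8 -3 3 W
3 60/61 60/89 -990/5429 -9000/5429 -2 3 N
4 2/3 30/41 -49/123 -172/123 -2 2 E
5 60/49 12/5 -438/245 -888/245 -3 2 S
final -3 3 W

n=0: pose=(-2,2,E); sL=2/3, sR=30/41; mL=-49/123, mR=-172/123; mL+mR=-221/123 → advance -1; mR−mL=-1 → turn -1·90°
n=1: pose=(-3,2,S); sL=60/49, sR=12/5; mL=-438/245, mR=-888/245; mL+mR=-1326/245 → advance -1; mR−mL=-90/49 → turn -1·90°
n=2: pose=(-3,3,W); sL=3, sR=15/8; mL=-3/8, mR=-39/8; mL+mR=-21/4 → advance -1; mR−mL=-9/2 → turn -1·90°
n=3: pose=(-2,3,N); sL=60/61, sR=60/89; mL=-990/5429, mR=-9000/5429; mL+mR=-9990/5429 → advance -1; mR−mL=-90/61 → turn -1·90°
n=4: pose=(-2,2,E); sL=2/3, sR=30/41; mL=-49/123, mR=-172/123; mL+mR=-221/123 → advance -1; mR−mL=-1 → turn -1·90°
n=5: pose=(-3,2,S); sL=60/49, sR=12/5; mL=-438/245, mR=-888/245; mL+mR=-1326/245 → advance -1; mR−mL=-90/49 → turn -1·90°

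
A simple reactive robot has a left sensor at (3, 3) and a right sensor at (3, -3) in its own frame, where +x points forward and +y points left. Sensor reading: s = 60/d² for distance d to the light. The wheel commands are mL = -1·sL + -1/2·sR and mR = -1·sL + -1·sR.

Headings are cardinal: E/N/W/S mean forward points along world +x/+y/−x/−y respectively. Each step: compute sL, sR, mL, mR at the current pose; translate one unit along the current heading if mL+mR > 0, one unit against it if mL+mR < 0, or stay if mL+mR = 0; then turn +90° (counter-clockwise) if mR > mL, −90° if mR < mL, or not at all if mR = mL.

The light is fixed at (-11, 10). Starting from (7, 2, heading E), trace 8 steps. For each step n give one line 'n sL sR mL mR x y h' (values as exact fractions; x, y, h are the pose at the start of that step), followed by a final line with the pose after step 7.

0 30/233 30/281 -11925/65473 -15420/65473 7 2 E
1 60/521 60/317 -34650/165157 -50280/165157 6 2 S
2 15/74 15/53 -675/1961 -1905/3922 6 3 W
3 60/241 60/457 -34650/110137 -41880/110137 7 3 N
4 30/233 30/281 -11925/65473 -15420/65473 7 2 E
5 60/521 60/317 -34650/165157 -50280/165157 6 2 S
6 15/74 15/53 -675/1961 -1905/3922 6 3 W
7 60/241 60/457 -34650/110137 -41880/110137 7 3 N
final 7 2 E

n=0: pose=(7,2,E); sL=30/233, sR=30/281; mL=-11925/65473, mR=-15420/65473; mL+mR=-27345/65473 → advance -1; mR−mL=-15/281 → turn -1·90°
n=1: pose=(6,2,S); sL=60/521, sR=60/317; mL=-34650/165157, mR=-50280/165157; mL+mR=-84930/165157 → advance -1; mR−mL=-30/317 → turn -1·90°
n=2: pose=(6,3,W); sL=15/74, sR=15/53; mL=-675/1961, mR=-1905/3922; mL+mR=-3255/3922 → advance -1; mR−mL=-15/106 → turn -1·90°
n=3: pose=(7,3,N); sL=60/241, sR=60/457; mL=-34650/110137, mR=-41880/110137; mL+mR=-76530/110137 → advance -1; mR−mL=-30/457 → turn -1·90°
n=4: pose=(7,2,E); sL=30/233, sR=30/281; mL=-11925/65473, mR=-15420/65473; mL+mR=-27345/65473 → advance -1; mR−mL=-15/281 → turn -1·90°
n=5: pose=(6,2,S); sL=60/521, sR=60/317; mL=-34650/165157, mR=-50280/165157; mL+mR=-84930/165157 → advance -1; mR−mL=-30/317 → turn -1·90°
n=6: pose=(6,3,W); sL=15/74, sR=15/53; mL=-675/1961, mR=-1905/3922; mL+mR=-3255/3922 → advance -1; mR−mL=-15/106 → turn -1·90°
n=7: pose=(7,3,N); sL=60/241, sR=60/457; mL=-34650/110137, mR=-41880/110137; mL+mR=-76530/110137 → advance -1; mR−mL=-30/457 → turn -1·90°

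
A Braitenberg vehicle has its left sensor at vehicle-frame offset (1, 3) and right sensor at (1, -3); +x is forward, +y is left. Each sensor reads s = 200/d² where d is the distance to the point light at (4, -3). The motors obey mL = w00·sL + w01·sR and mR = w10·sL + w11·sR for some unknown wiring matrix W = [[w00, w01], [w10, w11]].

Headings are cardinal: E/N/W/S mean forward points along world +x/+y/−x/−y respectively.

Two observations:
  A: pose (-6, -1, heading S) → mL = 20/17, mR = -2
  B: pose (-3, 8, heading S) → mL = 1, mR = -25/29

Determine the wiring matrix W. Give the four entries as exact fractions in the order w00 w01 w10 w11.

0 1 -1/2 0

obs A: pose=(-6,-1,S) → sL=4, sR=20/17, mL=20/17, mR=-2
obs B: pose=(-3,8,S) → sL=50/29, sR=1, mL=1, mR=-25/29
sensor matrix S = [[4, 20/17], [50/29, 1]]; det S = 972/493
solve [mL_A; mL_B] = S·[w00; w01] and [mR_A; mR_B] = S·[w10; w11]:
  w00 = 0, w01 = 1, w10 = -1/2, w11 = 0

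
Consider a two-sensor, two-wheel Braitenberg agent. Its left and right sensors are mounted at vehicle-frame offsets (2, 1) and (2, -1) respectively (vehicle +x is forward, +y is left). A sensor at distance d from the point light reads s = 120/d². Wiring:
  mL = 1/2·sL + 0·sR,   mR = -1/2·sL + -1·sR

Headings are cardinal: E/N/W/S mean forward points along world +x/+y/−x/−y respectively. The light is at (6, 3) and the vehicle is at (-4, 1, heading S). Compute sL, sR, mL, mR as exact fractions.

120/97 120/137 60/97 -19860/13289

left sensor world pos  = (-3, -1); dL² = 97
right sensor world pos = (-5, -1); dR² = 137
sL = 120/97 = 120/97
sR = 120/137 = 120/137
mL = 1/2·sL + 0·sR = 60/97
mR = -1/2·sL + -1·sR = -19860/13289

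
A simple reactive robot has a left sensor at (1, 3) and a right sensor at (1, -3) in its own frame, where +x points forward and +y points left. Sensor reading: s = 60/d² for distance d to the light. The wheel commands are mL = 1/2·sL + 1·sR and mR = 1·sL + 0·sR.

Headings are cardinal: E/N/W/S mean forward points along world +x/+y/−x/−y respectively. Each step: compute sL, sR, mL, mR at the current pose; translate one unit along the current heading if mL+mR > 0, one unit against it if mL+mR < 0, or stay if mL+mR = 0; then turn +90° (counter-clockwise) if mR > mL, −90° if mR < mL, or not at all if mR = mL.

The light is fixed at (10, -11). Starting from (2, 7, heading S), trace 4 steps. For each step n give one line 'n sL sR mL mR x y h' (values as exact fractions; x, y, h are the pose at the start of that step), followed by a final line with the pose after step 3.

n=0: pose=(2,7,S); sL=30/157, sR=6/41; mL=1557/6437, mR=30/157; mL+mR=2787/6437 → advance +1; mR−mL=-327/6437 → turn -1·90°
n=1: pose=(2,6,W); sL=60/277, sR=60/481; mL=31050/133237, mR=60/277; mL+mR=59910/133237 → advance +1; mR−mL=-2190/133237 → turn -1·90°
n=2: pose=(1,6,N); sL=5/39, sR=1/6; mL=3/13, mR=5/39; mL+mR=14/39 → advance +1; mR−mL=-4/39 → turn -1·90°
n=3: pose=(1,7,E); sL=12/101, sR=60/289; mL=7794/29189, mR=12/101; mL+mR=11262/29189 → advance +1; mR−mL=-4326/29189 → turn -1·90°

0 30/157 6/41 1557/6437 30/157 2 7 S
1 60/277 60/481 31050/133237 60/277 2 6 W
2 5/39 1/6 3/13 5/39 1 6 N
3 12/101 60/289 7794/29189 12/101 1 7 E
final 2 7 S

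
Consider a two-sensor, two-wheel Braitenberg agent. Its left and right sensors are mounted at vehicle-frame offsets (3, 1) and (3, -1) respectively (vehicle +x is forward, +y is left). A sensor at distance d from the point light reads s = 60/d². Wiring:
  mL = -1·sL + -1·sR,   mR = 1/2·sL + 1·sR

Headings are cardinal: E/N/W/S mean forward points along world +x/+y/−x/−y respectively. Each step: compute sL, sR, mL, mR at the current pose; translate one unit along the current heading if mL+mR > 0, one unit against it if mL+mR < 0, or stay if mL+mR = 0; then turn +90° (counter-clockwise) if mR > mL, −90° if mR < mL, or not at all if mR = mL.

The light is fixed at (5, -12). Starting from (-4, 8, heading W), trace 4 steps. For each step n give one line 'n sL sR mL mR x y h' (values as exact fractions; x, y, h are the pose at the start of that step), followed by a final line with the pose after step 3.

0 12/101 4/39 -872/3939 638/3939 -4 8 W
1 30/169 6/37 -2124/6253 1569/6253 -3 8 S
2 60/509 12/85 -11208/43265 8658/43265 -3 9 E
3 15/169 3/32 -987/5408 747/5408 -4 9 N
final -4 8 W

n=0: pose=(-4,8,W); sL=12/101, sR=4/39; mL=-872/3939, mR=638/3939; mL+mR=-6/101 → advance -1; mR−mL=1510/3939 → turn +1·90°
n=1: pose=(-3,8,S); sL=30/169, sR=6/37; mL=-2124/6253, mR=1569/6253; mL+mR=-15/169 → advance -1; mR−mL=3693/6253 → turn +1·90°
n=2: pose=(-3,9,E); sL=60/509, sR=12/85; mL=-11208/43265, mR=8658/43265; mL+mR=-30/509 → advance -1; mR−mL=19866/43265 → turn +1·90°
n=3: pose=(-4,9,N); sL=15/169, sR=3/32; mL=-987/5408, mR=747/5408; mL+mR=-15/338 → advance -1; mR−mL=867/2704 → turn +1·90°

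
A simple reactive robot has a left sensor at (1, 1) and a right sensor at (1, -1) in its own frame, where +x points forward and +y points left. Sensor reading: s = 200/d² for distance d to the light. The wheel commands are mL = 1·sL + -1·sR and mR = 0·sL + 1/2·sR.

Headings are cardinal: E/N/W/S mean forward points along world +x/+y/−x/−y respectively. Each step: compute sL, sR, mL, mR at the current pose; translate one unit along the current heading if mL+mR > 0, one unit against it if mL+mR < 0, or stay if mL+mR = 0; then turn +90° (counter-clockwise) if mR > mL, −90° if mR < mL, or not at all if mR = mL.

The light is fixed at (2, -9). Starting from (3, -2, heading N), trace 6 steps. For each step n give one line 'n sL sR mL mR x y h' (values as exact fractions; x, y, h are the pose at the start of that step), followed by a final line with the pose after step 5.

0 25/8 50/17 25/136 25/17 3 -2 N
1 200/49 200/81 6400/3969 100/81 3 -1 W
2 100/41 100/41 0 50/41 2 -1 N
3 40/13 200/101 1440/1313 100/101 2 0 W
4 25/13 2 -1/13 1 1 0 N
5 40/17 8/5 64/85 4/5 1 1 W
final 0 1 S

n=0: pose=(3,-2,N); sL=25/8, sR=50/17; mL=25/136, mR=25/17; mL+mR=225/136 → advance +1; mR−mL=175/136 → turn +1·90°
n=1: pose=(3,-1,W); sL=200/49, sR=200/81; mL=6400/3969, mR=100/81; mL+mR=11300/3969 → advance +1; mR−mL=-500/1323 → turn -1·90°
n=2: pose=(2,-1,N); sL=100/41, sR=100/41; mL=0, mR=50/41; mL+mR=50/41 → advance +1; mR−mL=50/41 → turn +1·90°
n=3: pose=(2,0,W); sL=40/13, sR=200/101; mL=1440/1313, mR=100/101; mL+mR=2740/1313 → advance +1; mR−mL=-140/1313 → turn -1·90°
n=4: pose=(1,0,N); sL=25/13, sR=2; mL=-1/13, mR=1; mL+mR=12/13 → advance +1; mR−mL=14/13 → turn +1·90°
n=5: pose=(1,1,W); sL=40/17, sR=8/5; mL=64/85, mR=4/5; mL+mR=132/85 → advance +1; mR−mL=4/85 → turn +1·90°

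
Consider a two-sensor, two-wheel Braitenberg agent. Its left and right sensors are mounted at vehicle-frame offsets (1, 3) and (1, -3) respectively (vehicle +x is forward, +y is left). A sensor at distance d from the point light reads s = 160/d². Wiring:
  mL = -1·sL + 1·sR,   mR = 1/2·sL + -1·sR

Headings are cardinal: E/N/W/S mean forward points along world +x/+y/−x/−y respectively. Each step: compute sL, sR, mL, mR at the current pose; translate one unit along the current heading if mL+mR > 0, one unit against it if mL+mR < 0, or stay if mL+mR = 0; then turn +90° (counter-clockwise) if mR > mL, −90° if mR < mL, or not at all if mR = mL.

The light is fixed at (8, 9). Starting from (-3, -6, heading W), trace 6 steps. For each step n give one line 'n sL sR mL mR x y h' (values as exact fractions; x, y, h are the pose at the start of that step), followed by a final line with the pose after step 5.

0 40/117 5/9 25/117 -5/13 -3 -6 W
1 32/73 32/49 768/3577 -1552/3577 -2 -6 N
2 16/25 80/221 -1536/5525 -232/5525 -2 -7 E
3 160/421 160/289 21120/121669 -44240/121669 -3 -7 N
4 20/37 8/25 -204/925 -46/925 -3 -8 E
5 160/481 160/337 23040/162097 -50000/162097 -4 -8 N
final -4 -9 E

n=0: pose=(-3,-6,W); sL=40/117, sR=5/9; mL=25/117, mR=-5/13; mL+mR=-20/117 → advance -1; mR−mL=-70/117 → turn -1·90°
n=1: pose=(-2,-6,N); sL=32/73, sR=32/49; mL=768/3577, mR=-1552/3577; mL+mR=-16/73 → advance -1; mR−mL=-2320/3577 → turn -1·90°
n=2: pose=(-2,-7,E); sL=16/25, sR=80/221; mL=-1536/5525, mR=-232/5525; mL+mR=-8/25 → advance -1; mR−mL=1304/5525 → turn +1·90°
n=3: pose=(-3,-7,N); sL=160/421, sR=160/289; mL=21120/121669, mR=-44240/121669; mL+mR=-80/421 → advance -1; mR−mL=-65360/121669 → turn -1·90°
n=4: pose=(-3,-8,E); sL=20/37, sR=8/25; mL=-204/925, mR=-46/925; mL+mR=-10/37 → advance -1; mR−mL=158/925 → turn +1·90°
n=5: pose=(-4,-8,N); sL=160/481, sR=160/337; mL=23040/162097, mR=-50000/162097; mL+mR=-80/481 → advance -1; mR−mL=-73040/162097 → turn -1·90°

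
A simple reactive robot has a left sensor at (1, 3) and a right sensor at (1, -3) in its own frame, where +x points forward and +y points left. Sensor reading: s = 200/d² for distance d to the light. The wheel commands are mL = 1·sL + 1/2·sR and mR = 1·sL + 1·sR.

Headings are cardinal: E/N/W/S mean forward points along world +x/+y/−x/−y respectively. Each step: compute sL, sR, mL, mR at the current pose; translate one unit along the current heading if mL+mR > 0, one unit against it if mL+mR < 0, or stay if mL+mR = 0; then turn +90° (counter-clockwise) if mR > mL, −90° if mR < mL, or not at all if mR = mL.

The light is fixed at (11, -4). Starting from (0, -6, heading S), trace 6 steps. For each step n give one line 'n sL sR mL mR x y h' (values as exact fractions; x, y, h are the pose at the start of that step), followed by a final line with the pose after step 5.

n=0: pose=(0,-6,S); sL=200/73, sR=40/41; mL=9660/2993, mR=11120/2993; mL+mR=20780/2993 → advance +1; mR−mL=20/41 → turn +1·90°
n=1: pose=(0,-7,E); sL=2, sR=25/17; mL=93/34, mR=59/17; mL+mR=211/34 → advance +1; mR−mL=25/34 → turn +1·90°
n=2: pose=(1,-7,N); sL=200/173, sR=200/53; mL=27900/9169, mR=45200/9169; mL+mR=73100/9169 → advance +1; mR−mL=100/53 → turn +1·90°
n=3: pose=(1,-6,W); sL=100/73, sR=100/61; mL=9750/4453, mR=13400/4453; mL+mR=23150/4453 → advance +1; mR−mL=50/61 → turn +1·90°
n=4: pose=(0,-6,S); sL=200/73, sR=40/41; mL=9660/2993, mR=11120/2993; mL+mR=20780/2993 → advance +1; mR−mL=20/41 → turn +1·90°
n=5: pose=(0,-7,E); sL=2, sR=25/17; mL=93/34, mR=59/17; mL+mR=211/34 → advance +1; mR−mL=25/34 → turn +1·90°

0 200/73 40/41 9660/2993 11120/2993 0 -6 S
1 2 25/17 93/34 59/17 0 -7 E
2 200/173 200/53 27900/9169 45200/9169 1 -7 N
3 100/73 100/61 9750/4453 13400/4453 1 -6 W
4 200/73 40/41 9660/2993 11120/2993 0 -6 S
5 2 25/17 93/34 59/17 0 -7 E
final 1 -7 N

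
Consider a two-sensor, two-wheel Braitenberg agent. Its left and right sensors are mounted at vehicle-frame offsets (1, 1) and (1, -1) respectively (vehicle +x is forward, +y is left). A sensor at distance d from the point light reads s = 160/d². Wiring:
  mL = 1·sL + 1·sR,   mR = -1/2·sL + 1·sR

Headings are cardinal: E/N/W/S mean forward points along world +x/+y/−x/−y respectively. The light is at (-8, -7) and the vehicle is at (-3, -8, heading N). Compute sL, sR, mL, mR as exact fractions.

left sensor world pos  = (-4, -7); dL² = 16
right sensor world pos = (-2, -7); dR² = 36
sL = 160/16 = 10
sR = 160/36 = 40/9
mL = 1·sL + 1·sR = 130/9
mR = -1/2·sL + 1·sR = -5/9

10 40/9 130/9 -5/9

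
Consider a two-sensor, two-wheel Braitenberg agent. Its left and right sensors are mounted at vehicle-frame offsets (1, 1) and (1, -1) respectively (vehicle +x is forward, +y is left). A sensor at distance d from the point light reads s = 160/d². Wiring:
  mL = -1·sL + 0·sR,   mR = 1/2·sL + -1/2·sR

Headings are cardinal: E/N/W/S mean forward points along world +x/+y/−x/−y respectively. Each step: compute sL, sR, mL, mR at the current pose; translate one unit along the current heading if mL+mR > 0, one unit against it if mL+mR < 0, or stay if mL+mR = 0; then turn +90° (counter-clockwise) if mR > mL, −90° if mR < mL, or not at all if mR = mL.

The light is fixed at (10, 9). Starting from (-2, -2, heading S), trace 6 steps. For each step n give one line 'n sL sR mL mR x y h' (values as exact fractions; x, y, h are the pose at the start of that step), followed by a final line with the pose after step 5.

n=0: pose=(-2,-2,S); sL=32/53, sR=160/313; mL=-32/53, mR=768/16589; mL+mR=-9248/16589 → advance -1; mR−mL=10784/16589 → turn +1·90°
n=1: pose=(-2,-1,E); sL=80/101, sR=80/121; mL=-80/101, mR=800/12221; mL+mR=-8880/12221 → advance -1; mR−mL=10480/12221 → turn +1·90°
n=2: pose=(-3,-1,N); sL=160/277, sR=32/45; mL=-160/277, mR=-832/12465; mL+mR=-8032/12465 → advance -1; mR−mL=6368/12465 → turn +1·90°
n=3: pose=(-3,-2,W); sL=8/17, sR=20/37; mL=-8/17, mR=-22/629; mL+mR=-318/629 → advance -1; mR−mL=274/629 → turn +1·90°
n=4: pose=(-2,-2,S); sL=32/53, sR=160/313; mL=-32/53, mR=768/16589; mL+mR=-9248/16589 → advance -1; mR−mL=10784/16589 → turn +1·90°
n=5: pose=(-2,-1,E); sL=80/101, sR=80/121; mL=-80/101, mR=800/12221; mL+mR=-8880/12221 → advance -1; mR−mL=10480/12221 → turn +1·90°

0 32/53 160/313 -32/53 768/16589 -2 -2 S
1 80/101 80/121 -80/101 800/12221 -2 -1 E
2 160/277 32/45 -160/277 -832/12465 -3 -1 N
3 8/17 20/37 -8/17 -22/629 -3 -2 W
4 32/53 160/313 -32/53 768/16589 -2 -2 S
5 80/101 80/121 -80/101 800/12221 -2 -1 E
final -3 -1 N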